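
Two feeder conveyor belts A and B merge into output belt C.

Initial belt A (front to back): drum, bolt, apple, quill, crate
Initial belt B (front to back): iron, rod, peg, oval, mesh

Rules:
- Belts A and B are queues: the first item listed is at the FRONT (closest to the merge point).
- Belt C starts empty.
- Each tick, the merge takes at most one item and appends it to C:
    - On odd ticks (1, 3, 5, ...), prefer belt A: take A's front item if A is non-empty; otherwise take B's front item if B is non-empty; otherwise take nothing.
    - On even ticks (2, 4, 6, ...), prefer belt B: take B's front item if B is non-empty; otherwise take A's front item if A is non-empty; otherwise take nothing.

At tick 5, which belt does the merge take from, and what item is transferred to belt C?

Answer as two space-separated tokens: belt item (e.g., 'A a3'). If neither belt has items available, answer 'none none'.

Answer: A apple

Derivation:
Tick 1: prefer A, take drum from A; A=[bolt,apple,quill,crate] B=[iron,rod,peg,oval,mesh] C=[drum]
Tick 2: prefer B, take iron from B; A=[bolt,apple,quill,crate] B=[rod,peg,oval,mesh] C=[drum,iron]
Tick 3: prefer A, take bolt from A; A=[apple,quill,crate] B=[rod,peg,oval,mesh] C=[drum,iron,bolt]
Tick 4: prefer B, take rod from B; A=[apple,quill,crate] B=[peg,oval,mesh] C=[drum,iron,bolt,rod]
Tick 5: prefer A, take apple from A; A=[quill,crate] B=[peg,oval,mesh] C=[drum,iron,bolt,rod,apple]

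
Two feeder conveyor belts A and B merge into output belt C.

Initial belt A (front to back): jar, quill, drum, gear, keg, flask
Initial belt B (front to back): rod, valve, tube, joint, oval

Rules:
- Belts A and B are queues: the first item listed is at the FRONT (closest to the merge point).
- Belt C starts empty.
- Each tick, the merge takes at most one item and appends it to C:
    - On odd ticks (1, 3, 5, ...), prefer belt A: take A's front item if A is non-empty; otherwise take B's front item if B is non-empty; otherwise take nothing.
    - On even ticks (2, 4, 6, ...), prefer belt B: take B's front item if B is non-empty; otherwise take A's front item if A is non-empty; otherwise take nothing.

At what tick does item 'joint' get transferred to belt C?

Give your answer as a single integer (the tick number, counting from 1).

Answer: 8

Derivation:
Tick 1: prefer A, take jar from A; A=[quill,drum,gear,keg,flask] B=[rod,valve,tube,joint,oval] C=[jar]
Tick 2: prefer B, take rod from B; A=[quill,drum,gear,keg,flask] B=[valve,tube,joint,oval] C=[jar,rod]
Tick 3: prefer A, take quill from A; A=[drum,gear,keg,flask] B=[valve,tube,joint,oval] C=[jar,rod,quill]
Tick 4: prefer B, take valve from B; A=[drum,gear,keg,flask] B=[tube,joint,oval] C=[jar,rod,quill,valve]
Tick 5: prefer A, take drum from A; A=[gear,keg,flask] B=[tube,joint,oval] C=[jar,rod,quill,valve,drum]
Tick 6: prefer B, take tube from B; A=[gear,keg,flask] B=[joint,oval] C=[jar,rod,quill,valve,drum,tube]
Tick 7: prefer A, take gear from A; A=[keg,flask] B=[joint,oval] C=[jar,rod,quill,valve,drum,tube,gear]
Tick 8: prefer B, take joint from B; A=[keg,flask] B=[oval] C=[jar,rod,quill,valve,drum,tube,gear,joint]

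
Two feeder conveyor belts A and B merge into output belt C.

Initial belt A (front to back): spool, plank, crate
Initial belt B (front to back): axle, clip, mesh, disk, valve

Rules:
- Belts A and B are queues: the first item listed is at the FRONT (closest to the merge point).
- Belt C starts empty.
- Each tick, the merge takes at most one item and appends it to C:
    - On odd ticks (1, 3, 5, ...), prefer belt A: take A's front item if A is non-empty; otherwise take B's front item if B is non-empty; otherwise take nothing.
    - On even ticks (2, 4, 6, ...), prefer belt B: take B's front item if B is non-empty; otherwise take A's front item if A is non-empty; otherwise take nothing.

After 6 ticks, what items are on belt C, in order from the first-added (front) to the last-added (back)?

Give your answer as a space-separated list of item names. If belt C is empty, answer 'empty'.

Tick 1: prefer A, take spool from A; A=[plank,crate] B=[axle,clip,mesh,disk,valve] C=[spool]
Tick 2: prefer B, take axle from B; A=[plank,crate] B=[clip,mesh,disk,valve] C=[spool,axle]
Tick 3: prefer A, take plank from A; A=[crate] B=[clip,mesh,disk,valve] C=[spool,axle,plank]
Tick 4: prefer B, take clip from B; A=[crate] B=[mesh,disk,valve] C=[spool,axle,plank,clip]
Tick 5: prefer A, take crate from A; A=[-] B=[mesh,disk,valve] C=[spool,axle,plank,clip,crate]
Tick 6: prefer B, take mesh from B; A=[-] B=[disk,valve] C=[spool,axle,plank,clip,crate,mesh]

Answer: spool axle plank clip crate mesh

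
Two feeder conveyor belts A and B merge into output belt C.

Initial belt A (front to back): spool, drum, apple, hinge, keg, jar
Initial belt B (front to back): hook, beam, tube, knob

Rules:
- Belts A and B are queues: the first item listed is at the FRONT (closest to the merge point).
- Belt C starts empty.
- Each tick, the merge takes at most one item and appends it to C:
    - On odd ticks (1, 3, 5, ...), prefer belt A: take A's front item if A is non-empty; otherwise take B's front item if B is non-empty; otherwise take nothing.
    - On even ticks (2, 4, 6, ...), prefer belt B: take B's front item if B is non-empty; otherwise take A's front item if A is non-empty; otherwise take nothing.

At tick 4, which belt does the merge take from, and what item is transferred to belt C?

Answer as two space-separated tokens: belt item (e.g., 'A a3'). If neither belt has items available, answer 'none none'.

Answer: B beam

Derivation:
Tick 1: prefer A, take spool from A; A=[drum,apple,hinge,keg,jar] B=[hook,beam,tube,knob] C=[spool]
Tick 2: prefer B, take hook from B; A=[drum,apple,hinge,keg,jar] B=[beam,tube,knob] C=[spool,hook]
Tick 3: prefer A, take drum from A; A=[apple,hinge,keg,jar] B=[beam,tube,knob] C=[spool,hook,drum]
Tick 4: prefer B, take beam from B; A=[apple,hinge,keg,jar] B=[tube,knob] C=[spool,hook,drum,beam]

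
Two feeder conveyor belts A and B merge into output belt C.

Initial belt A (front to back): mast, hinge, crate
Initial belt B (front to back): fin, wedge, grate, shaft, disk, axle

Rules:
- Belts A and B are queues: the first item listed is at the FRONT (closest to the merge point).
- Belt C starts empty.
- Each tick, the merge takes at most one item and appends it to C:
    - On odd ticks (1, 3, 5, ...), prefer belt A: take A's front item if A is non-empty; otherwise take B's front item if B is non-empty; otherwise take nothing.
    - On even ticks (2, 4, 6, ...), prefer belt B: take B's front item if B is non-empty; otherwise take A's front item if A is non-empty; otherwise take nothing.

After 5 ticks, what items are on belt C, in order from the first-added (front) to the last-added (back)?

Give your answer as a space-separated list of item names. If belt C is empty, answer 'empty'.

Answer: mast fin hinge wedge crate

Derivation:
Tick 1: prefer A, take mast from A; A=[hinge,crate] B=[fin,wedge,grate,shaft,disk,axle] C=[mast]
Tick 2: prefer B, take fin from B; A=[hinge,crate] B=[wedge,grate,shaft,disk,axle] C=[mast,fin]
Tick 3: prefer A, take hinge from A; A=[crate] B=[wedge,grate,shaft,disk,axle] C=[mast,fin,hinge]
Tick 4: prefer B, take wedge from B; A=[crate] B=[grate,shaft,disk,axle] C=[mast,fin,hinge,wedge]
Tick 5: prefer A, take crate from A; A=[-] B=[grate,shaft,disk,axle] C=[mast,fin,hinge,wedge,crate]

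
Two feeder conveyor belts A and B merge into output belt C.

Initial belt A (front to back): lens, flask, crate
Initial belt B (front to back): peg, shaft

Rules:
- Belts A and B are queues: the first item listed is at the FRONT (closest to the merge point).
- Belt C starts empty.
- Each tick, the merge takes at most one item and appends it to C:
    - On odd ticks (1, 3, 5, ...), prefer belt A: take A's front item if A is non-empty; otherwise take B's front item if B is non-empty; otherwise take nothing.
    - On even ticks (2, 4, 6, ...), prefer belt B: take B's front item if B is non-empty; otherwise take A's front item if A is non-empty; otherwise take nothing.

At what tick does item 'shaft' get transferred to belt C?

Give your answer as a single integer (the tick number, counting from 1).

Answer: 4

Derivation:
Tick 1: prefer A, take lens from A; A=[flask,crate] B=[peg,shaft] C=[lens]
Tick 2: prefer B, take peg from B; A=[flask,crate] B=[shaft] C=[lens,peg]
Tick 3: prefer A, take flask from A; A=[crate] B=[shaft] C=[lens,peg,flask]
Tick 4: prefer B, take shaft from B; A=[crate] B=[-] C=[lens,peg,flask,shaft]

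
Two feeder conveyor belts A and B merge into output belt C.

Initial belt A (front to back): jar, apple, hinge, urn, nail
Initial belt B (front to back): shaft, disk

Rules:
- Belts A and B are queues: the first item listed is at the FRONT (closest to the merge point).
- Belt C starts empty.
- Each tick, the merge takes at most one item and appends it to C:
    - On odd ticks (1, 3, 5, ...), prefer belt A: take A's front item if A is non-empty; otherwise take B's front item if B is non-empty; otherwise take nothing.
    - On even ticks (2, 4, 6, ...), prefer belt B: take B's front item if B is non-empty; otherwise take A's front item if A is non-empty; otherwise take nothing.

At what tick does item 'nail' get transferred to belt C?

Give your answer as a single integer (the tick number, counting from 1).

Tick 1: prefer A, take jar from A; A=[apple,hinge,urn,nail] B=[shaft,disk] C=[jar]
Tick 2: prefer B, take shaft from B; A=[apple,hinge,urn,nail] B=[disk] C=[jar,shaft]
Tick 3: prefer A, take apple from A; A=[hinge,urn,nail] B=[disk] C=[jar,shaft,apple]
Tick 4: prefer B, take disk from B; A=[hinge,urn,nail] B=[-] C=[jar,shaft,apple,disk]
Tick 5: prefer A, take hinge from A; A=[urn,nail] B=[-] C=[jar,shaft,apple,disk,hinge]
Tick 6: prefer B, take urn from A; A=[nail] B=[-] C=[jar,shaft,apple,disk,hinge,urn]
Tick 7: prefer A, take nail from A; A=[-] B=[-] C=[jar,shaft,apple,disk,hinge,urn,nail]

Answer: 7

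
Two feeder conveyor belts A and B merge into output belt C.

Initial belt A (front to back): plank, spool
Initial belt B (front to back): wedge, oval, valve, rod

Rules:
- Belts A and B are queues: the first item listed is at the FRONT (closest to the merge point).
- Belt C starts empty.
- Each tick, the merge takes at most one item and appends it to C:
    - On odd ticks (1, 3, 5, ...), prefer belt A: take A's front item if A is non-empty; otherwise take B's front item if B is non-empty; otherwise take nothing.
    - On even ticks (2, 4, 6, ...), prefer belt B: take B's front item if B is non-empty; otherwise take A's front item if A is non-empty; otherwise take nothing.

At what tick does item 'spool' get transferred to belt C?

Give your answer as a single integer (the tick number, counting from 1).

Answer: 3

Derivation:
Tick 1: prefer A, take plank from A; A=[spool] B=[wedge,oval,valve,rod] C=[plank]
Tick 2: prefer B, take wedge from B; A=[spool] B=[oval,valve,rod] C=[plank,wedge]
Tick 3: prefer A, take spool from A; A=[-] B=[oval,valve,rod] C=[plank,wedge,spool]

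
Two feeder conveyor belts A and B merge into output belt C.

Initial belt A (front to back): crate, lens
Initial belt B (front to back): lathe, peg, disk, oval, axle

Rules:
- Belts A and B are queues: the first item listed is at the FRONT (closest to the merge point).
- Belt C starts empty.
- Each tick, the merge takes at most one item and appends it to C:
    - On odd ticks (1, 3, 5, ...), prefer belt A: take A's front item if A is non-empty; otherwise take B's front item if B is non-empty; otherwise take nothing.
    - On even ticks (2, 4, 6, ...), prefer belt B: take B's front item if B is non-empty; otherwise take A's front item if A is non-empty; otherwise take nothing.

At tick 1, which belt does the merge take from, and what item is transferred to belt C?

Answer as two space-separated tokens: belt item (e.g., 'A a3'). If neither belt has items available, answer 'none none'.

Answer: A crate

Derivation:
Tick 1: prefer A, take crate from A; A=[lens] B=[lathe,peg,disk,oval,axle] C=[crate]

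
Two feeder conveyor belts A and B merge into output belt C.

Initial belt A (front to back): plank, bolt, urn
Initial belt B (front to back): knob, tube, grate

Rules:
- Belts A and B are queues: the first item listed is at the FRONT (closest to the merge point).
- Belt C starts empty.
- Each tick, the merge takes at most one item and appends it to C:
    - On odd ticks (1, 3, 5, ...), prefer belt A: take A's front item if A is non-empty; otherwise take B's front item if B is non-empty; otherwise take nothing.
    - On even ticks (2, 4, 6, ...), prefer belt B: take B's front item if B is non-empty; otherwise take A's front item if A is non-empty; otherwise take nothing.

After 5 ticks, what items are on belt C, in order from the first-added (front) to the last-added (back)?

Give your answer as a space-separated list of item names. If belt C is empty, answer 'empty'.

Tick 1: prefer A, take plank from A; A=[bolt,urn] B=[knob,tube,grate] C=[plank]
Tick 2: prefer B, take knob from B; A=[bolt,urn] B=[tube,grate] C=[plank,knob]
Tick 3: prefer A, take bolt from A; A=[urn] B=[tube,grate] C=[plank,knob,bolt]
Tick 4: prefer B, take tube from B; A=[urn] B=[grate] C=[plank,knob,bolt,tube]
Tick 5: prefer A, take urn from A; A=[-] B=[grate] C=[plank,knob,bolt,tube,urn]

Answer: plank knob bolt tube urn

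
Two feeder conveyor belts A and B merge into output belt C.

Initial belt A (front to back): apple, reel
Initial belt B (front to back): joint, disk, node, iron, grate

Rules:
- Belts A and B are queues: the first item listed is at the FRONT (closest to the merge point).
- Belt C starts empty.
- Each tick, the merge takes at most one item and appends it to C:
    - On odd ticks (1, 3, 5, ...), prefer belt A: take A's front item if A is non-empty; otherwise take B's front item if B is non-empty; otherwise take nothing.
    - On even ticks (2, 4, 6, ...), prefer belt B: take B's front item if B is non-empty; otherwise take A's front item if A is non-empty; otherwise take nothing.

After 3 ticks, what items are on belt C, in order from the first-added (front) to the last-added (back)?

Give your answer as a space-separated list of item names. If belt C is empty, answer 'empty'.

Answer: apple joint reel

Derivation:
Tick 1: prefer A, take apple from A; A=[reel] B=[joint,disk,node,iron,grate] C=[apple]
Tick 2: prefer B, take joint from B; A=[reel] B=[disk,node,iron,grate] C=[apple,joint]
Tick 3: prefer A, take reel from A; A=[-] B=[disk,node,iron,grate] C=[apple,joint,reel]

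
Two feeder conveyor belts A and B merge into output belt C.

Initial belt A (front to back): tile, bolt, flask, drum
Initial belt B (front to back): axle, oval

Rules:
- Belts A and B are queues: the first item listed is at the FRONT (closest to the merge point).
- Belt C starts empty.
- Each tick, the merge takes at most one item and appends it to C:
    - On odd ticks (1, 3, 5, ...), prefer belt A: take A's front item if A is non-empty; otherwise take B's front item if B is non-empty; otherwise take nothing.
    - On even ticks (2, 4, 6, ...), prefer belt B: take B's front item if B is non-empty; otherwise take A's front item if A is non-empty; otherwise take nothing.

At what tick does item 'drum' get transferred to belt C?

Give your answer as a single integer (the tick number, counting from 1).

Tick 1: prefer A, take tile from A; A=[bolt,flask,drum] B=[axle,oval] C=[tile]
Tick 2: prefer B, take axle from B; A=[bolt,flask,drum] B=[oval] C=[tile,axle]
Tick 3: prefer A, take bolt from A; A=[flask,drum] B=[oval] C=[tile,axle,bolt]
Tick 4: prefer B, take oval from B; A=[flask,drum] B=[-] C=[tile,axle,bolt,oval]
Tick 5: prefer A, take flask from A; A=[drum] B=[-] C=[tile,axle,bolt,oval,flask]
Tick 6: prefer B, take drum from A; A=[-] B=[-] C=[tile,axle,bolt,oval,flask,drum]

Answer: 6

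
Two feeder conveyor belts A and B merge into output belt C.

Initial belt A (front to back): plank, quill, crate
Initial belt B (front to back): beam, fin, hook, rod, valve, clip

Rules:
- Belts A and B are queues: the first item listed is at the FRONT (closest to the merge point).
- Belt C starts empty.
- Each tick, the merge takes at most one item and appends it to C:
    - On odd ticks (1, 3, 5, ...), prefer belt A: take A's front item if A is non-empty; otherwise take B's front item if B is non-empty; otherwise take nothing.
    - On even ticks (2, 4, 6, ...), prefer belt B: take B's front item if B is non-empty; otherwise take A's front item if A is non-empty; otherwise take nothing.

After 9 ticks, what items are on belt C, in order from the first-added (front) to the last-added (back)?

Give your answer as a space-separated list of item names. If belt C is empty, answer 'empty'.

Answer: plank beam quill fin crate hook rod valve clip

Derivation:
Tick 1: prefer A, take plank from A; A=[quill,crate] B=[beam,fin,hook,rod,valve,clip] C=[plank]
Tick 2: prefer B, take beam from B; A=[quill,crate] B=[fin,hook,rod,valve,clip] C=[plank,beam]
Tick 3: prefer A, take quill from A; A=[crate] B=[fin,hook,rod,valve,clip] C=[plank,beam,quill]
Tick 4: prefer B, take fin from B; A=[crate] B=[hook,rod,valve,clip] C=[plank,beam,quill,fin]
Tick 5: prefer A, take crate from A; A=[-] B=[hook,rod,valve,clip] C=[plank,beam,quill,fin,crate]
Tick 6: prefer B, take hook from B; A=[-] B=[rod,valve,clip] C=[plank,beam,quill,fin,crate,hook]
Tick 7: prefer A, take rod from B; A=[-] B=[valve,clip] C=[plank,beam,quill,fin,crate,hook,rod]
Tick 8: prefer B, take valve from B; A=[-] B=[clip] C=[plank,beam,quill,fin,crate,hook,rod,valve]
Tick 9: prefer A, take clip from B; A=[-] B=[-] C=[plank,beam,quill,fin,crate,hook,rod,valve,clip]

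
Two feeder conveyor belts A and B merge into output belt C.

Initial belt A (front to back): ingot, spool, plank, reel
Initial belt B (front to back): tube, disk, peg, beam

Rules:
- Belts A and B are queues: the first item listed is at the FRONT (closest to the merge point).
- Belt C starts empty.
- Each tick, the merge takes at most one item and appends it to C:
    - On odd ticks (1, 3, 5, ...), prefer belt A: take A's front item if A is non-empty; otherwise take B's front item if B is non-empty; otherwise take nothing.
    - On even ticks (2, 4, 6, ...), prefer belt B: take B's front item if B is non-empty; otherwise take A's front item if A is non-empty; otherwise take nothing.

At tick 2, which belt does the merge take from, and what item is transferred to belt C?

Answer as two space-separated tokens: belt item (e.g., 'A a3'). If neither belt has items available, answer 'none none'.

Answer: B tube

Derivation:
Tick 1: prefer A, take ingot from A; A=[spool,plank,reel] B=[tube,disk,peg,beam] C=[ingot]
Tick 2: prefer B, take tube from B; A=[spool,plank,reel] B=[disk,peg,beam] C=[ingot,tube]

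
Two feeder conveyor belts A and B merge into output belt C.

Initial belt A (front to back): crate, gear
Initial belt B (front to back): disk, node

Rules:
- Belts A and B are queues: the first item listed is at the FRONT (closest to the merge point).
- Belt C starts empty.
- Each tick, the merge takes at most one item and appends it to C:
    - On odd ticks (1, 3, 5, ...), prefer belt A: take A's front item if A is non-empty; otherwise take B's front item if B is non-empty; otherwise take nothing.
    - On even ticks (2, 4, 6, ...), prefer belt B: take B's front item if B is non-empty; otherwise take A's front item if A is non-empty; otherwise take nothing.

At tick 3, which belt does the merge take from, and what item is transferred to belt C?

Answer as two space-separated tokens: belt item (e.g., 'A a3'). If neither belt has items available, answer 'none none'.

Answer: A gear

Derivation:
Tick 1: prefer A, take crate from A; A=[gear] B=[disk,node] C=[crate]
Tick 2: prefer B, take disk from B; A=[gear] B=[node] C=[crate,disk]
Tick 3: prefer A, take gear from A; A=[-] B=[node] C=[crate,disk,gear]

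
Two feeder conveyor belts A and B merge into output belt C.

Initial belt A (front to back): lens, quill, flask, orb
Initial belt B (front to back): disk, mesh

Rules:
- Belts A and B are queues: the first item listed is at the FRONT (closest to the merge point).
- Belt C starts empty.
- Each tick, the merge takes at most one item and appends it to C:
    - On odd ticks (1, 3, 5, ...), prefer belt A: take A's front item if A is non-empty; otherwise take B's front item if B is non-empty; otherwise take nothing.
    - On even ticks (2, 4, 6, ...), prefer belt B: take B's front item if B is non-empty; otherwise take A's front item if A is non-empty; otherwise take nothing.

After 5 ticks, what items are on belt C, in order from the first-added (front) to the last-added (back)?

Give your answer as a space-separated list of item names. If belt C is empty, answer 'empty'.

Answer: lens disk quill mesh flask

Derivation:
Tick 1: prefer A, take lens from A; A=[quill,flask,orb] B=[disk,mesh] C=[lens]
Tick 2: prefer B, take disk from B; A=[quill,flask,orb] B=[mesh] C=[lens,disk]
Tick 3: prefer A, take quill from A; A=[flask,orb] B=[mesh] C=[lens,disk,quill]
Tick 4: prefer B, take mesh from B; A=[flask,orb] B=[-] C=[lens,disk,quill,mesh]
Tick 5: prefer A, take flask from A; A=[orb] B=[-] C=[lens,disk,quill,mesh,flask]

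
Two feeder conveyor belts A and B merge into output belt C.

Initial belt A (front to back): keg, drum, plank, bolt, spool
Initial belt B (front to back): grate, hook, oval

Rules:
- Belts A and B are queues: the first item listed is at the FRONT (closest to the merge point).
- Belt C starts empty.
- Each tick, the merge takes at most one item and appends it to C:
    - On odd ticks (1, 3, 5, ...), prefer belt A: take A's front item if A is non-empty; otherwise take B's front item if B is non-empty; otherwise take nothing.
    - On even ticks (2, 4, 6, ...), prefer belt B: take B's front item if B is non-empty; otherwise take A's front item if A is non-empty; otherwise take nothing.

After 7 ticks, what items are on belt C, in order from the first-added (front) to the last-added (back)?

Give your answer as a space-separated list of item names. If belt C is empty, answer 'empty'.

Answer: keg grate drum hook plank oval bolt

Derivation:
Tick 1: prefer A, take keg from A; A=[drum,plank,bolt,spool] B=[grate,hook,oval] C=[keg]
Tick 2: prefer B, take grate from B; A=[drum,plank,bolt,spool] B=[hook,oval] C=[keg,grate]
Tick 3: prefer A, take drum from A; A=[plank,bolt,spool] B=[hook,oval] C=[keg,grate,drum]
Tick 4: prefer B, take hook from B; A=[plank,bolt,spool] B=[oval] C=[keg,grate,drum,hook]
Tick 5: prefer A, take plank from A; A=[bolt,spool] B=[oval] C=[keg,grate,drum,hook,plank]
Tick 6: prefer B, take oval from B; A=[bolt,spool] B=[-] C=[keg,grate,drum,hook,plank,oval]
Tick 7: prefer A, take bolt from A; A=[spool] B=[-] C=[keg,grate,drum,hook,plank,oval,bolt]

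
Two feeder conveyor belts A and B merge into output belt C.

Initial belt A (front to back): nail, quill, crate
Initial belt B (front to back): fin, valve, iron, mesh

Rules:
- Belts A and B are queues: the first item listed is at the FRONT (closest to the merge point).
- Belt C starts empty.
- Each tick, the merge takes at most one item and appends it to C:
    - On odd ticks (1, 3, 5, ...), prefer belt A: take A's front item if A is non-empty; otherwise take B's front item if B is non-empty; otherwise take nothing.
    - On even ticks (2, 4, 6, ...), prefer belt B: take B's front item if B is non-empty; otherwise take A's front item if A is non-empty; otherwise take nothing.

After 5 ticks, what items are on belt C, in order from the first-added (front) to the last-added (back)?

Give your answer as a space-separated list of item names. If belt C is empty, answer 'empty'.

Tick 1: prefer A, take nail from A; A=[quill,crate] B=[fin,valve,iron,mesh] C=[nail]
Tick 2: prefer B, take fin from B; A=[quill,crate] B=[valve,iron,mesh] C=[nail,fin]
Tick 3: prefer A, take quill from A; A=[crate] B=[valve,iron,mesh] C=[nail,fin,quill]
Tick 4: prefer B, take valve from B; A=[crate] B=[iron,mesh] C=[nail,fin,quill,valve]
Tick 5: prefer A, take crate from A; A=[-] B=[iron,mesh] C=[nail,fin,quill,valve,crate]

Answer: nail fin quill valve crate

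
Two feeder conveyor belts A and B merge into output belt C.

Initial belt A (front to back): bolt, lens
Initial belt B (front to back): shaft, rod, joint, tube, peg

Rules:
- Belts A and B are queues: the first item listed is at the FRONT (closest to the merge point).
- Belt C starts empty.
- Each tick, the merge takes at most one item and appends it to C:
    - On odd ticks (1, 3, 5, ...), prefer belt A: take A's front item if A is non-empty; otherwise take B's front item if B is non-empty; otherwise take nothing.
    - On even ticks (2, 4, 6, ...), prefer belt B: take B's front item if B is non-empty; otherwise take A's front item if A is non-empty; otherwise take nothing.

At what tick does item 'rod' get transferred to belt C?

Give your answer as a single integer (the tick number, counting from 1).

Tick 1: prefer A, take bolt from A; A=[lens] B=[shaft,rod,joint,tube,peg] C=[bolt]
Tick 2: prefer B, take shaft from B; A=[lens] B=[rod,joint,tube,peg] C=[bolt,shaft]
Tick 3: prefer A, take lens from A; A=[-] B=[rod,joint,tube,peg] C=[bolt,shaft,lens]
Tick 4: prefer B, take rod from B; A=[-] B=[joint,tube,peg] C=[bolt,shaft,lens,rod]

Answer: 4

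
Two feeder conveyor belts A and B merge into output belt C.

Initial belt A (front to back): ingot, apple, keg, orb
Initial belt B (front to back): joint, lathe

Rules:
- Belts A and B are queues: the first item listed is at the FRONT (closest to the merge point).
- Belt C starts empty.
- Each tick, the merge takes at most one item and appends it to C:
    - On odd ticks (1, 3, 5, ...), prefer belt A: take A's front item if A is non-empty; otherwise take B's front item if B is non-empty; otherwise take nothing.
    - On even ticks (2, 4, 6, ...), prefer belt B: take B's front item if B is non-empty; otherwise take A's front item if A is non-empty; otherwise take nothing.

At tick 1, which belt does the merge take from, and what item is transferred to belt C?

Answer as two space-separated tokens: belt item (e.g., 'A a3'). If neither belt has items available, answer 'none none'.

Answer: A ingot

Derivation:
Tick 1: prefer A, take ingot from A; A=[apple,keg,orb] B=[joint,lathe] C=[ingot]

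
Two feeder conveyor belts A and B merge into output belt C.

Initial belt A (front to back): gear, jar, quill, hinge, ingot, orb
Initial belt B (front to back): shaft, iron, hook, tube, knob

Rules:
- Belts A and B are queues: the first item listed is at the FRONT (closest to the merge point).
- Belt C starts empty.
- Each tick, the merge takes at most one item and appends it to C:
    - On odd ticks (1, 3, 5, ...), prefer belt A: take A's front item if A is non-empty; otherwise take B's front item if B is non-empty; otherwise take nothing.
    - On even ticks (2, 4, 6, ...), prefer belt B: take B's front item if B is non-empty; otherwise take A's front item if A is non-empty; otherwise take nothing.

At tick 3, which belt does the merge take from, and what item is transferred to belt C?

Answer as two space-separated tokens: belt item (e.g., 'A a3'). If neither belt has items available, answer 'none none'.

Tick 1: prefer A, take gear from A; A=[jar,quill,hinge,ingot,orb] B=[shaft,iron,hook,tube,knob] C=[gear]
Tick 2: prefer B, take shaft from B; A=[jar,quill,hinge,ingot,orb] B=[iron,hook,tube,knob] C=[gear,shaft]
Tick 3: prefer A, take jar from A; A=[quill,hinge,ingot,orb] B=[iron,hook,tube,knob] C=[gear,shaft,jar]

Answer: A jar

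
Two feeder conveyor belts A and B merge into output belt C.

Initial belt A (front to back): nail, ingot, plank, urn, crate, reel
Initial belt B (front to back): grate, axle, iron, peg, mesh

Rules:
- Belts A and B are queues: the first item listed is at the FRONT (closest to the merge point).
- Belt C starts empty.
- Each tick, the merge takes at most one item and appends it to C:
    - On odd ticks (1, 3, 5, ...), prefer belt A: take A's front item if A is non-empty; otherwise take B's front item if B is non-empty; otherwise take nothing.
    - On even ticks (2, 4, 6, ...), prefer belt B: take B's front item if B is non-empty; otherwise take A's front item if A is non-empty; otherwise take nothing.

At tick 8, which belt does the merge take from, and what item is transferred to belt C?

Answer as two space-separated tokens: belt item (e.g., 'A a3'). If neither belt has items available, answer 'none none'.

Answer: B peg

Derivation:
Tick 1: prefer A, take nail from A; A=[ingot,plank,urn,crate,reel] B=[grate,axle,iron,peg,mesh] C=[nail]
Tick 2: prefer B, take grate from B; A=[ingot,plank,urn,crate,reel] B=[axle,iron,peg,mesh] C=[nail,grate]
Tick 3: prefer A, take ingot from A; A=[plank,urn,crate,reel] B=[axle,iron,peg,mesh] C=[nail,grate,ingot]
Tick 4: prefer B, take axle from B; A=[plank,urn,crate,reel] B=[iron,peg,mesh] C=[nail,grate,ingot,axle]
Tick 5: prefer A, take plank from A; A=[urn,crate,reel] B=[iron,peg,mesh] C=[nail,grate,ingot,axle,plank]
Tick 6: prefer B, take iron from B; A=[urn,crate,reel] B=[peg,mesh] C=[nail,grate,ingot,axle,plank,iron]
Tick 7: prefer A, take urn from A; A=[crate,reel] B=[peg,mesh] C=[nail,grate,ingot,axle,plank,iron,urn]
Tick 8: prefer B, take peg from B; A=[crate,reel] B=[mesh] C=[nail,grate,ingot,axle,plank,iron,urn,peg]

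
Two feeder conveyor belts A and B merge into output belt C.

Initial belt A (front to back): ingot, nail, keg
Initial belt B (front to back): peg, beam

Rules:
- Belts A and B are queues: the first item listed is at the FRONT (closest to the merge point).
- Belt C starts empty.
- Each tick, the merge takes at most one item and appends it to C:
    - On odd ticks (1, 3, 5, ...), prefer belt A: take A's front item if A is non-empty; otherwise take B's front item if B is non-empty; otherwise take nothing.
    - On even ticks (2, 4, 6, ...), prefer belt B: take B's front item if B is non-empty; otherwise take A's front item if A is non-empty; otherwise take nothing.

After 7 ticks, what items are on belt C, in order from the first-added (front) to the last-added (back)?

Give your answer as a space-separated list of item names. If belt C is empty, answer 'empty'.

Tick 1: prefer A, take ingot from A; A=[nail,keg] B=[peg,beam] C=[ingot]
Tick 2: prefer B, take peg from B; A=[nail,keg] B=[beam] C=[ingot,peg]
Tick 3: prefer A, take nail from A; A=[keg] B=[beam] C=[ingot,peg,nail]
Tick 4: prefer B, take beam from B; A=[keg] B=[-] C=[ingot,peg,nail,beam]
Tick 5: prefer A, take keg from A; A=[-] B=[-] C=[ingot,peg,nail,beam,keg]
Tick 6: prefer B, both empty, nothing taken; A=[-] B=[-] C=[ingot,peg,nail,beam,keg]
Tick 7: prefer A, both empty, nothing taken; A=[-] B=[-] C=[ingot,peg,nail,beam,keg]

Answer: ingot peg nail beam keg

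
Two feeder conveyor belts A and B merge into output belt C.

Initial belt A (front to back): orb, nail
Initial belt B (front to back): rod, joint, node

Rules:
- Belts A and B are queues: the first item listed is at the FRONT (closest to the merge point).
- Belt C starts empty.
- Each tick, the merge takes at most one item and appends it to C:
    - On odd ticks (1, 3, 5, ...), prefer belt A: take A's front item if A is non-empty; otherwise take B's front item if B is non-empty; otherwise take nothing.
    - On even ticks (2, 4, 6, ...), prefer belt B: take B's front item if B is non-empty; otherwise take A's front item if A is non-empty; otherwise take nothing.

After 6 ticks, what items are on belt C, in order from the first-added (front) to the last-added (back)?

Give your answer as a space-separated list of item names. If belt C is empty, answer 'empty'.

Answer: orb rod nail joint node

Derivation:
Tick 1: prefer A, take orb from A; A=[nail] B=[rod,joint,node] C=[orb]
Tick 2: prefer B, take rod from B; A=[nail] B=[joint,node] C=[orb,rod]
Tick 3: prefer A, take nail from A; A=[-] B=[joint,node] C=[orb,rod,nail]
Tick 4: prefer B, take joint from B; A=[-] B=[node] C=[orb,rod,nail,joint]
Tick 5: prefer A, take node from B; A=[-] B=[-] C=[orb,rod,nail,joint,node]
Tick 6: prefer B, both empty, nothing taken; A=[-] B=[-] C=[orb,rod,nail,joint,node]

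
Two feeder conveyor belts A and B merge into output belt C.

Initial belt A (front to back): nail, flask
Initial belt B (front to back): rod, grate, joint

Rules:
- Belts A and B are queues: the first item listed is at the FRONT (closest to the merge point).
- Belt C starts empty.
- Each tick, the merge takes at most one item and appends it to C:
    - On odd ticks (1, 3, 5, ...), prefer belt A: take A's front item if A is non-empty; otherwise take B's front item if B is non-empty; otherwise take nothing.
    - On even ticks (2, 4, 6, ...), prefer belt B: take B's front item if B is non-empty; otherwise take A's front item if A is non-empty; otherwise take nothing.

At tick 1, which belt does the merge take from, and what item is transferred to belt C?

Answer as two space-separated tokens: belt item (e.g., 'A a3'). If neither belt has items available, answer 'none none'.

Tick 1: prefer A, take nail from A; A=[flask] B=[rod,grate,joint] C=[nail]

Answer: A nail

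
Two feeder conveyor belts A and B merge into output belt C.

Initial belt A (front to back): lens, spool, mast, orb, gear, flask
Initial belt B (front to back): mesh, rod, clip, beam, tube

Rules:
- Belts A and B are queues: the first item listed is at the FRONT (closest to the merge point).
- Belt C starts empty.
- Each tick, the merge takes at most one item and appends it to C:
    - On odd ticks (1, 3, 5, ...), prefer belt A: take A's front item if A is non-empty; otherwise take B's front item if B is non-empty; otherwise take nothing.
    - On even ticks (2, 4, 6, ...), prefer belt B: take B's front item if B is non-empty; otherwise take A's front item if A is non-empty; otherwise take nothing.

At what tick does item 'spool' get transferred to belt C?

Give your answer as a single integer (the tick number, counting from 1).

Answer: 3

Derivation:
Tick 1: prefer A, take lens from A; A=[spool,mast,orb,gear,flask] B=[mesh,rod,clip,beam,tube] C=[lens]
Tick 2: prefer B, take mesh from B; A=[spool,mast,orb,gear,flask] B=[rod,clip,beam,tube] C=[lens,mesh]
Tick 3: prefer A, take spool from A; A=[mast,orb,gear,flask] B=[rod,clip,beam,tube] C=[lens,mesh,spool]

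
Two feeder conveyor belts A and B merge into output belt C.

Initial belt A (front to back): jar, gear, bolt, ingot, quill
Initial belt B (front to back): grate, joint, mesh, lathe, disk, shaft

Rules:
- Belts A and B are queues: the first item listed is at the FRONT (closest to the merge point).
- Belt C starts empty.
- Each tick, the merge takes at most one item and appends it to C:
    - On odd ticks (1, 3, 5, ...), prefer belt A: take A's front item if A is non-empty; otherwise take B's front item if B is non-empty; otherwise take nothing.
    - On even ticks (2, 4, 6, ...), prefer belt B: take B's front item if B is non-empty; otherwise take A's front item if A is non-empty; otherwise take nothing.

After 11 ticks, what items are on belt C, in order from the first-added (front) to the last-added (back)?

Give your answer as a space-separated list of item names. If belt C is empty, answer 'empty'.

Tick 1: prefer A, take jar from A; A=[gear,bolt,ingot,quill] B=[grate,joint,mesh,lathe,disk,shaft] C=[jar]
Tick 2: prefer B, take grate from B; A=[gear,bolt,ingot,quill] B=[joint,mesh,lathe,disk,shaft] C=[jar,grate]
Tick 3: prefer A, take gear from A; A=[bolt,ingot,quill] B=[joint,mesh,lathe,disk,shaft] C=[jar,grate,gear]
Tick 4: prefer B, take joint from B; A=[bolt,ingot,quill] B=[mesh,lathe,disk,shaft] C=[jar,grate,gear,joint]
Tick 5: prefer A, take bolt from A; A=[ingot,quill] B=[mesh,lathe,disk,shaft] C=[jar,grate,gear,joint,bolt]
Tick 6: prefer B, take mesh from B; A=[ingot,quill] B=[lathe,disk,shaft] C=[jar,grate,gear,joint,bolt,mesh]
Tick 7: prefer A, take ingot from A; A=[quill] B=[lathe,disk,shaft] C=[jar,grate,gear,joint,bolt,mesh,ingot]
Tick 8: prefer B, take lathe from B; A=[quill] B=[disk,shaft] C=[jar,grate,gear,joint,bolt,mesh,ingot,lathe]
Tick 9: prefer A, take quill from A; A=[-] B=[disk,shaft] C=[jar,grate,gear,joint,bolt,mesh,ingot,lathe,quill]
Tick 10: prefer B, take disk from B; A=[-] B=[shaft] C=[jar,grate,gear,joint,bolt,mesh,ingot,lathe,quill,disk]
Tick 11: prefer A, take shaft from B; A=[-] B=[-] C=[jar,grate,gear,joint,bolt,mesh,ingot,lathe,quill,disk,shaft]

Answer: jar grate gear joint bolt mesh ingot lathe quill disk shaft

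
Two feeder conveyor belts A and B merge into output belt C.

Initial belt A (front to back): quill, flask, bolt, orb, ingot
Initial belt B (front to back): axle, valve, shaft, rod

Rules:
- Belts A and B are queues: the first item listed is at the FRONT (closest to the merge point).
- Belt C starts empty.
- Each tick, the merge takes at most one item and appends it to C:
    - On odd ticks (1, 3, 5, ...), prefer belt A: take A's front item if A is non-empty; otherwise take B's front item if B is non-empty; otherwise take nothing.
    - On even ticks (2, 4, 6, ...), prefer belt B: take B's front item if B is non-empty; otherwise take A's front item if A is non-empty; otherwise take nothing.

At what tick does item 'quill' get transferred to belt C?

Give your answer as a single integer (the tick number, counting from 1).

Answer: 1

Derivation:
Tick 1: prefer A, take quill from A; A=[flask,bolt,orb,ingot] B=[axle,valve,shaft,rod] C=[quill]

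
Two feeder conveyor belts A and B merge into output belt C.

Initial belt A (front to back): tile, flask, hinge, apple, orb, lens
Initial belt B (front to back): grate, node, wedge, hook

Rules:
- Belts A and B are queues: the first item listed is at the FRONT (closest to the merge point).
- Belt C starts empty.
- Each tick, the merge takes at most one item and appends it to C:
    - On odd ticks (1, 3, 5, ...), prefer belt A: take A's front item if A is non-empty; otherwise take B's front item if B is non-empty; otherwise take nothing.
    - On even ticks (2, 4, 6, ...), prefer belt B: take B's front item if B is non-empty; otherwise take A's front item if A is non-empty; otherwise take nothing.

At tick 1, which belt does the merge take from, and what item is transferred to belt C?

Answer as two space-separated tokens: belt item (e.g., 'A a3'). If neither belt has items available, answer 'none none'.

Tick 1: prefer A, take tile from A; A=[flask,hinge,apple,orb,lens] B=[grate,node,wedge,hook] C=[tile]

Answer: A tile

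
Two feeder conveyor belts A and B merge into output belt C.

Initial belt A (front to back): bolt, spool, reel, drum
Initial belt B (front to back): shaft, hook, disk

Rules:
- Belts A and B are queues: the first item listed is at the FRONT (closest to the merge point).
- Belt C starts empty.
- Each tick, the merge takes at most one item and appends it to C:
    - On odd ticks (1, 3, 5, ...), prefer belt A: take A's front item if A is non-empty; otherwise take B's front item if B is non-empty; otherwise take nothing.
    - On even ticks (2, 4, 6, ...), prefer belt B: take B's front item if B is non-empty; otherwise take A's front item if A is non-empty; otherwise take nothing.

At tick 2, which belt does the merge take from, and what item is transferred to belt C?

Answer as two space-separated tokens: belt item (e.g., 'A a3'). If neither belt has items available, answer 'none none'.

Answer: B shaft

Derivation:
Tick 1: prefer A, take bolt from A; A=[spool,reel,drum] B=[shaft,hook,disk] C=[bolt]
Tick 2: prefer B, take shaft from B; A=[spool,reel,drum] B=[hook,disk] C=[bolt,shaft]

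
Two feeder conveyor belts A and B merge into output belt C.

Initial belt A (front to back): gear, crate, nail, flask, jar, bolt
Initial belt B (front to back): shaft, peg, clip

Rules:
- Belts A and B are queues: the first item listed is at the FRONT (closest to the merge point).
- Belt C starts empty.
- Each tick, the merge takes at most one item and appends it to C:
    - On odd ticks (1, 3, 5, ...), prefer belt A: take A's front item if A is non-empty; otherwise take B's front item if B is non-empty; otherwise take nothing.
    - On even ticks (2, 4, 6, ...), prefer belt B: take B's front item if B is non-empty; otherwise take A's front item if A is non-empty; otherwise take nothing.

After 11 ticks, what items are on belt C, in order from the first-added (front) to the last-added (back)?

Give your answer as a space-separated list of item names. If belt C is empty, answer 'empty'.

Tick 1: prefer A, take gear from A; A=[crate,nail,flask,jar,bolt] B=[shaft,peg,clip] C=[gear]
Tick 2: prefer B, take shaft from B; A=[crate,nail,flask,jar,bolt] B=[peg,clip] C=[gear,shaft]
Tick 3: prefer A, take crate from A; A=[nail,flask,jar,bolt] B=[peg,clip] C=[gear,shaft,crate]
Tick 4: prefer B, take peg from B; A=[nail,flask,jar,bolt] B=[clip] C=[gear,shaft,crate,peg]
Tick 5: prefer A, take nail from A; A=[flask,jar,bolt] B=[clip] C=[gear,shaft,crate,peg,nail]
Tick 6: prefer B, take clip from B; A=[flask,jar,bolt] B=[-] C=[gear,shaft,crate,peg,nail,clip]
Tick 7: prefer A, take flask from A; A=[jar,bolt] B=[-] C=[gear,shaft,crate,peg,nail,clip,flask]
Tick 8: prefer B, take jar from A; A=[bolt] B=[-] C=[gear,shaft,crate,peg,nail,clip,flask,jar]
Tick 9: prefer A, take bolt from A; A=[-] B=[-] C=[gear,shaft,crate,peg,nail,clip,flask,jar,bolt]
Tick 10: prefer B, both empty, nothing taken; A=[-] B=[-] C=[gear,shaft,crate,peg,nail,clip,flask,jar,bolt]
Tick 11: prefer A, both empty, nothing taken; A=[-] B=[-] C=[gear,shaft,crate,peg,nail,clip,flask,jar,bolt]

Answer: gear shaft crate peg nail clip flask jar bolt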